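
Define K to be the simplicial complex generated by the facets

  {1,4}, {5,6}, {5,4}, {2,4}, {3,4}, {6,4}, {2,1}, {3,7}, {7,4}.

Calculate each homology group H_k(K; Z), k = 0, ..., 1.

Fix the vertex order 1 < 2 < 3 < 4 < 5 < 6 < 7 and write every simplex with vertices in increasing order. Then dim K = 1 and the simplices of K are:

  0-simplices (7): [1], [2], [3], [4], [5], [6], [7]
  1-simplices (9): [1,2], [1,4], [2,4], [3,4], [3,7], [4,5], [4,6], [4,7], [5,6]

Hence C_0 ≅ Z^7, C_1 ≅ Z^9.

Boundary ∂_1: C_1 → C_0 is given by ∂[p,q] = [q] − [p]. For instance
  ∂[2,4] = [4] − [2].
As a 7×9 matrix over Z this has rank 6, with invariant factors (1,1,1,1,1,1).

Now H_k = ker ∂_k / im ∂_{k+1}, so:

  H_0: rank C_0 − rank ∂_1 = 7 − 6 = 1, and the invariant factors of ∂_1 are all 1, so H_0 = Z.
  H_1: rank ker ∂_1 − rank ∂_2 = (9 − 6) − 0 = 3, and there is no ∂_2, so H_1 = Z^3.

H_0 = Z,  H_1 = Z^3.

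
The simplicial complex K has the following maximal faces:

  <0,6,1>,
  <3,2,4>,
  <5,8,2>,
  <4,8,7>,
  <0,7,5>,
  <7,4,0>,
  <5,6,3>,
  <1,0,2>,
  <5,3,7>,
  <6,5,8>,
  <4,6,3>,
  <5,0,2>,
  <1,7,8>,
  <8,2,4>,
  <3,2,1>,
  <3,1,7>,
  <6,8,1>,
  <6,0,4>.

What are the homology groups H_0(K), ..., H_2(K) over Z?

K has 9 vertices, 27 edges, 18 triangles.
rank ∂_0 = 0, rank ∂_1 = 8 ⇒ b_0 = 9 − 0 − 8 = 1; all invariant factors of ∂_1 are 1 so no torsion. So H_0 ≅ Z.
rank ∂_1 = 8, rank ∂_2 = 17 ⇒ b_1 = 27 − 8 − 17 = 2; all invariant factors of ∂_2 are 1 so no torsion. So H_1 ≅ Z^2.
rank ∂_2 = 17, rank ∂_3 = 0 ⇒ b_2 = 18 − 17 − 0 = 1. So H_2 ≅ Z.

H_0 ≅ Z,  H_1 ≅ Z^2,  H_2 ≅ Z.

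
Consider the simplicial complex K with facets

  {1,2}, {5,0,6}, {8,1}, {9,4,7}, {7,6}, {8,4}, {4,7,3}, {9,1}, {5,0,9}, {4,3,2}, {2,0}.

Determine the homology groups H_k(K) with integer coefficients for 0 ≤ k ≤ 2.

H_0 = Z,  H_1 = Z^4,  H_2 = 0.

Take the total order 0 < 1 < 2 < 3 < 4 < 5 < 6 < 7 < 8 < 9 on the vertex set. Then K (dimension 2) consists of the simplices:

  0-simplices (10): [0], [1], [2], [3], [4], [5], [6], [7], [8], [9]
  1-simplices (18): [0,2], [0,5], [0,6], [0,9], [1,2], [1,8], [1,9], [2,3], [2,4], [3,4], [3,7], [4,7], [4,8], [4,9], [5,6], [5,9], [6,7], [7,9]
  2-simplices (5): [0,5,6], [0,5,9], [2,3,4], [3,4,7], [4,7,9]

giving chain groups C_0 ≅ Z^10, C_1 ≅ Z^18, C_2 ≅ Z^5.

Boundary ∂_1: C_1 → C_0 maps an edge to its endpoints' difference, ∂[p,q] = q − p. For instance
  ∂[4,9] = [9] − [4].
This gives a 10×18 integer matrix of rank 9; reducing to Smith normal form yields diagonal entries (1,1,1,1,1,1,1,1,1).

The boundary map ∂_2: C_2 → C_1 sends each 2-simplex [p,q,r] to [q,r] − [p,r] + [p,q]. For instance
  ∂[4,7,9] = [7,9] − [4,9] + [4,7],
  ∂[0,5,6] = [5,6] − [0,6] + [0,5].
As a 18×5 matrix over Z this has rank 5, with invariant factors (1,1,1,1,1).

Computing H_k = (kernel of ∂_k) / (image of ∂_{k+1}):

  H_0: rank C_0 − rank ∂_1 = 10 − 9 = 1, and the invariant factors of ∂_1 are all 1, so H_0 ≅ Z.
  H_1: rank ker ∂_1 − rank ∂_2 = (18 − 9) − 5 = 4, and the invariant factors of ∂_2 are all 1, so H_1 ≅ Z^4.
  H_2: rank ker ∂_2 − rank ∂_3 = (5 − 5) − 0 = 0, and there is no ∂_3, so H_2 ≅ 0.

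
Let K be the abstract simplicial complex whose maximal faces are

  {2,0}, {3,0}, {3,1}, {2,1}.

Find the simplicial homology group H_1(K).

Take the total order 0 < 1 < 2 < 3 on the vertex set. Then K (dimension 1) consists of the simplices:

  0-simplices (4): [0], [1], [2], [3]
  1-simplices (4): [0,2], [0,3], [1,2], [1,3]

Hence C_0 ≅ Z^4, C_1 ≅ Z^4.

∂_1: C_1 → C_0 is given by ∂[p,q] = [q] − [p].
As a 4×4 matrix over Z this has rank 3, with invariant factors (1,1,1).

Computing H_k = (kernel of ∂_k) / (image of ∂_{k+1}):

  H_1: rank ker ∂_1 − rank ∂_2 = (4 − 3) − 0 = 1, and there is no ∂_2, so H_1 ≅ Z.

(K is a triangulation of the circle S^1.)

H_1 ≅ Z.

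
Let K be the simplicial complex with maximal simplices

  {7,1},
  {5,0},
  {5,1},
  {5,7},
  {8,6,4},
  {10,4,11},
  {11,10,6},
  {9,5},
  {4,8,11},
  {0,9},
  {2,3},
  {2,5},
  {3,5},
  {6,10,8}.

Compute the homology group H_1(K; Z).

H_1 ≅ Z^4.

We work with the vertex ordering 0 < 1 < 2 < 3 < 4 < 5 < 6 < 7 < 8 < 9 < 10 < 11. The simplices of K, each written with vertices in increasing order, are:

  0-simplices (12): [0], [1], [2], [3], [4], [5], [6], [7], [8], [9], [10], [11]
  1-simplices (19): [0,5], [0,9], [1,5], [1,7], [2,3], [2,5], [3,5], [4,6], [4,8], [4,10], [4,11], [5,7], [5,9], [6,8], [6,10], [6,11], [8,10], [8,11], [10,11]
  2-simplices (5): [4,6,8], [4,8,11], [4,10,11], [6,8,10], [6,10,11]

so the chain groups are C_0 ≅ Z^12, C_1 ≅ Z^19, C_2 ≅ Z^5.

Boundary ∂_1: C_1 → C_0 sends each edge [p,q] (with p < q) to q − p. For instance
  ∂[0,9] = [9] − [0].
The resulting 12×19 matrix has rank 10, and its Smith normal form has invariant factors (1,1,1,1,1,1,1,1,1,1).

Boundary ∂_2: C_2 → C_1 sends each 2-simplex [p,q,r] to [q,r] − [p,r] + [p,q]. For instance
  ∂[6,10,11] = [10,11] − [6,11] + [6,10],
  ∂[4,6,8] = [6,8] − [4,8] + [4,6].
This gives a 19×5 integer matrix of rank 5; reducing to Smith normal form yields diagonal entries (1,1,1,1,1).

Computing H_k = (kernel of ∂_k) / (image of ∂_{k+1}):

  H_1: rank ker ∂_1 − rank ∂_2 = (19 − 10) − 5 = 4, and the invariant factors of ∂_2 are all 1, so H_1 ≅ Z^4.

(K is a triangulation of the disjoint union of the Möbius band and a wedge of 3 circles.)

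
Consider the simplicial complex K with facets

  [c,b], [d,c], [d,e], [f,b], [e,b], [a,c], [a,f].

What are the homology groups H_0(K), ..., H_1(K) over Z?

Take the total order a < b < c < d < e < f on the vertex set. Then K (dimension 1) consists of the simplices:

  0-simplices (6): a, b, c, d, e, f
  1-simplices (7): ac, af, bc, be, bf, cd, de

so the chain groups are C_0 ≅ Z^6, C_1 ≅ Z^7.

The boundary map ∂_1: C_1 → C_0 is given by ∂[p,q] = [q] − [p].
The 6×7 boundary matrix has rank 5 and Smith normal form diag(1,1,1,1,1).

Now H_k = ker ∂_k / im ∂_{k+1}, so:

  H_0: rank C_0 − rank ∂_1 = 6 − 5 = 1, and the invariant factors of ∂_1 are all 1, so H_0 ≅ Z.
  H_1: rank ker ∂_1 − rank ∂_2 = (7 − 5) − 0 = 2, and there is no ∂_2, so H_1 ≅ Z^2.

As a check, the Euler characteristic is 6 − 7 = -1, which agrees with 1 − 2 = -1.

H_0 ≅ Z,  H_1 ≅ Z^2.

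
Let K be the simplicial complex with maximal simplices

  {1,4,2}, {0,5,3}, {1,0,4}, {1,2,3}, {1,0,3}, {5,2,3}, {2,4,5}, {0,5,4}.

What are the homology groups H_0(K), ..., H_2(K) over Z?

H_0 = Z,  H_1 = 0,  H_2 = Z.

Fix the vertex order 0 < 1 < 2 < 3 < 4 < 5 and write every simplex with vertices in increasing order. Then dim K = 2 and the simplices of K are:

  0-simplices (6): [0], [1], [2], [3], [4], [5]
  1-simplices (12): [0,1], [0,3], [0,4], [0,5], [1,2], [1,3], [1,4], [2,3], [2,4], [2,5], [3,5], [4,5]
  2-simplices (8): [0,1,3], [0,1,4], [0,3,5], [0,4,5], [1,2,3], [1,2,4], [2,3,5], [2,4,5]

Hence C_0 ≅ Z^6, C_1 ≅ Z^12, C_2 ≅ Z^8.

∂_1: C_1 → C_0 maps an edge to its endpoints' difference, ∂[p,q] = q − p.
The resulting 6×12 matrix has rank 5, and its Smith normal form has invariant factors (1,1,1,1,1).

The boundary map ∂_2: C_2 → C_1 maps a triangle to the signed sum of its edges. For instance
  ∂[0,3,5] = [3,5] − [0,5] + [0,3],
  ∂[1,2,3] = [2,3] − [1,3] + [1,2].
The resulting 12×8 matrix has rank 7, and its Smith normal form has invariant factors (1,1,1,1,1,1,1).

Reading off H_k = ker ∂_k / im ∂_{k+1}:

  H_0: rank C_0 − rank ∂_1 = 6 − 5 = 1, and the invariant factors of ∂_1 are all 1, so H_0 ≅ Z.
  H_1: rank ker ∂_1 − rank ∂_2 = (12 − 5) − 7 = 0, and the invariant factors of ∂_2 are all 1, so H_1 ≅ 0.
  H_2: rank ker ∂_2 − rank ∂_3 = (8 − 7) − 0 = 1, and there is no ∂_3, so H_2 ≅ Z.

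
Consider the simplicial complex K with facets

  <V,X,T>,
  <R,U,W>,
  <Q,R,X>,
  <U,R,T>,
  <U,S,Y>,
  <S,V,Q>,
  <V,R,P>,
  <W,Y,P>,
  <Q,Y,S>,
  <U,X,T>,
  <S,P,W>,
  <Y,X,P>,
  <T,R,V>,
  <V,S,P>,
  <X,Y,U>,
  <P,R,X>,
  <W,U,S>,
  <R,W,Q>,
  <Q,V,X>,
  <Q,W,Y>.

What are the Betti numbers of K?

b_0 = 1, b_1 = 1, b_2 = 0.

Take the total order P < Q < R < S < T < U < V < W < X < Y on the vertex set. Then K (dimension 2) consists of the simplices:

  0-simplices (10): P, Q, R, S, T, U, V, W, X, Y
  1-simplices (30): PR, PS, PV, PW, PX, PY, QR, QS, QV, QW, QX, QY, RT, RU, RV, RW, RX, SU, SV, SW, SY, TU, TV, TX, UW, UX, UY, VX, WY, XY
  2-simplices (20): PRV, PRX, PSV, PSW, PWY, PXY, QRW, QRX, QSV, QSY, QVX, QWY, RTU, RTV, RUW, SUW, SUY, TUX, TVX, UXY

Hence C_0 ≅ Z^10, C_1 ≅ Z^30, C_2 ≅ Z^20.

The boundary map ∂_1: C_1 → C_0 is given by ∂[p,q] = [q] − [p]. For instance
  ∂TV = V − T.
As a 10×30 matrix over Z this has rank 9, with invariant factors (1,1,1,1,1,1,1,1,1).

∂_2: C_2 → C_1 maps a triangle to the signed sum of its edges. For instance
  ∂SUY = UY − SY + SU,
  ∂PSW = SW − PW + PS.
This gives a 30×20 integer matrix of rank 20; reducing to Smith normal form yields diagonal entries (1,1,1,1,1,1,1,1,1,1,1,1,1,1,1,1,1,1,1,2).

From H_k ≅ ker(∂_k) / im(∂_{k+1}) we obtain:

  H_0: rank C_0 − rank ∂_1 = 10 − 9 = 1, and the invariant factors of ∂_1 are all 1, so H_0 = Z.
  H_1: rank ker ∂_1 − rank ∂_2 = (30 − 9) − 20 = 1, and ∂_2 has invariant factor 2 > 1, so H_1 = Z ⊕ Z/2.
  H_2: rank ker ∂_2 − rank ∂_3 = (20 − 20) − 0 = 0, and there is no ∂_3, so H_2 = 0.

Hence the Betti numbers are b_0 = 1, b_1 = 1, b_2 = 0.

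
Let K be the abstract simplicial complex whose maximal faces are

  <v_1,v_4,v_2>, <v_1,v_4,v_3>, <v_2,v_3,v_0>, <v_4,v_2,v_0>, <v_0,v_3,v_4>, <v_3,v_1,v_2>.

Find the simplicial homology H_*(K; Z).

Order the vertices as v_0 < v_1 < v_2 < v_3 < v_4. Listing each simplex with vertices in this order, K has dimension 2 with simplices:

  0-simplices (5): [v_0], [v_1], [v_2], [v_3], [v_4]
  1-simplices (9): [v_0,v_2], [v_0,v_3], [v_0,v_4], [v_1,v_2], [v_1,v_3], [v_1,v_4], [v_2,v_3], [v_2,v_4], [v_3,v_4]
  2-simplices (6): [v_0,v_2,v_3], [v_0,v_2,v_4], [v_0,v_3,v_4], [v_1,v_2,v_3], [v_1,v_2,v_4], [v_1,v_3,v_4]

Hence C_0 ≅ Z^5, C_1 ≅ Z^9, C_2 ≅ Z^6.

∂_1: C_1 → C_0 maps an edge to its endpoints' difference, ∂[p,q] = q − p. For instance
  ∂[v_2,v_4] = [v_4] − [v_2].
As a 5×9 matrix over Z this has rank 4, with invariant factors (1,1,1,1).

The boundary map ∂_2: C_2 → C_1 acts by ∂[p,q,r] = [q,r] − [p,r] + [p,q]. For instance
  ∂[v_1,v_3,v_4] = [v_3,v_4] − [v_1,v_4] + [v_1,v_3],
  ∂[v_0,v_3,v_4] = [v_3,v_4] − [v_0,v_4] + [v_0,v_3].
As a 9×6 matrix over Z this has rank 5, with invariant factors (1,1,1,1,1).

From H_k ≅ ker(∂_k) / im(∂_{k+1}) we obtain:

  H_0: rank C_0 − rank ∂_1 = 5 − 4 = 1, and the invariant factors of ∂_1 are all 1, so H_0 ≅ Z.
  H_1: rank ker ∂_1 − rank ∂_2 = (9 − 4) − 5 = 0, and the invariant factors of ∂_2 are all 1, so H_1 ≅ 0.
  H_2: rank ker ∂_2 − rank ∂_3 = (6 − 5) − 0 = 1, and there is no ∂_3, so H_2 ≅ Z.

H_0 ≅ Z,  H_1 = 0,  H_2 ≅ Z.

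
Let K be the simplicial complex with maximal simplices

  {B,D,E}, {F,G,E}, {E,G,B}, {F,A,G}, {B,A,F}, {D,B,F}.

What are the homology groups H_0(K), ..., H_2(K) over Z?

Take the total order A < B < D < E < F < G on the vertex set. Then K (dimension 2) consists of the simplices:

  0-simplices (6): A, B, D, E, F, G
  1-simplices (12): AB, AF, AG, BD, BE, BF, BG, DE, DF, EF, EG, FG
  2-simplices (6): ABF, AFG, BDE, BDF, BEG, EFG

Hence C_0 ≅ Z^6, C_1 ≅ Z^12, C_2 ≅ Z^6.

The boundary map ∂_1: C_1 → C_0 maps an edge to its endpoints' difference, ∂[p,q] = q − p. For instance
  ∂EG = G − E.
The resulting 6×12 matrix has rank 5, and its Smith normal form has invariant factors (1,1,1,1,1).

∂_2: C_2 → C_1 acts by ∂[p,q,r] = [q,r] − [p,r] + [p,q]. For instance
  ∂BEG = EG − BG + BE,
  ∂ABF = BF − AF + AB.
The 12×6 boundary matrix has rank 6 and Smith normal form diag(1,1,1,1,1,1).

From H_k ≅ ker(∂_k) / im(∂_{k+1}) we obtain:

  H_0: rank C_0 − rank ∂_1 = 6 − 5 = 1, and the invariant factors of ∂_1 are all 1, so H_0 ≅ Z.
  H_1: rank ker ∂_1 − rank ∂_2 = (12 − 5) − 6 = 1, and the invariant factors of ∂_2 are all 1, so H_1 ≅ Z.
  H_2: rank ker ∂_2 − rank ∂_3 = (6 − 6) − 0 = 0, and there is no ∂_3, so H_2 ≅ 0.

(K is a triangulation of the cylinder S^1 x I.)

H_0 = Z,  H_1 = Z,  H_2 = 0.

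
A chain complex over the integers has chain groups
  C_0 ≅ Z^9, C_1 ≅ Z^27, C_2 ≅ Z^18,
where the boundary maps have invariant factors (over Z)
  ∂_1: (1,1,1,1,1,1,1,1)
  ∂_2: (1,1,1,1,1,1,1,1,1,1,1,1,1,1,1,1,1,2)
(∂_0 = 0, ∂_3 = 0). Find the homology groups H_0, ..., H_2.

H_0 = Z,  H_1 = Z ⊕ Z/2Z,  H_2 = 0.

H_0: b_0 = 9 − 0 − 8 = 1; torsion from ∂_1 factors > 1: none. So H_0 = Z.
H_1: b_1 = 27 − 8 − 18 = 1; torsion from ∂_2 factors > 1: [2]. So H_1 = Z ⊕ Z/2Z.
H_2: b_2 = 18 − 18 − 0 = 0; torsion from ∂_3 factors > 1: none. So H_2 = 0.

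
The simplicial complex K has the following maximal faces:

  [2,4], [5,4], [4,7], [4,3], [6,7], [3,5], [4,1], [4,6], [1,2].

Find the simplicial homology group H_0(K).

Fix the vertex order 1 < 2 < 3 < 4 < 5 < 6 < 7 and write every simplex with vertices in increasing order. Then dim K = 1 and the simplices of K are:

  0-simplices (7): [1], [2], [3], [4], [5], [6], [7]
  1-simplices (9): [1,2], [1,4], [2,4], [3,4], [3,5], [4,5], [4,6], [4,7], [6,7]

Hence C_0 ≅ Z^7, C_1 ≅ Z^9.

The boundary map ∂_1: C_1 → C_0 maps an edge to its endpoints' difference, ∂[p,q] = q − p.
The 7×9 boundary matrix has rank 6 and Smith normal form diag(1,1,1,1,1,1).

From H_k ≅ ker(∂_k) / im(∂_{k+1}) we obtain:

  H_0: rank C_0 − rank ∂_1 = 7 − 6 = 1, and the invariant factors of ∂_1 are all 1, so H_0 = Z.

(K is a triangulation of a wedge of 3 circles.)

H_0 = Z.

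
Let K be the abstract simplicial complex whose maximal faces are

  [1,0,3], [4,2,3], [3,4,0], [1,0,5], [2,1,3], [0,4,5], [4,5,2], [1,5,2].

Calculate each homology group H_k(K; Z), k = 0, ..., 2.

Order the vertices as 0 < 1 < 2 < 3 < 4 < 5. Listing each simplex with vertices in this order, K has dimension 2 with simplices:

  0-simplices (6): [0], [1], [2], [3], [4], [5]
  1-simplices (12): [0,1], [0,3], [0,4], [0,5], [1,2], [1,3], [1,5], [2,3], [2,4], [2,5], [3,4], [4,5]
  2-simplices (8): [0,1,3], [0,1,5], [0,3,4], [0,4,5], [1,2,3], [1,2,5], [2,3,4], [2,4,5]

giving chain groups C_0 ≅ Z^6, C_1 ≅ Z^12, C_2 ≅ Z^8.

The boundary map ∂_1: C_1 → C_0 is given by ∂[p,q] = [q] − [p].
This gives a 6×12 integer matrix of rank 5; reducing to Smith normal form yields diagonal entries (1,1,1,1,1).

Boundary ∂_2: C_2 → C_1 sends each 2-simplex [p,q,r] to [q,r] − [p,r] + [p,q]. For instance
  ∂[2,3,4] = [3,4] − [2,4] + [2,3],
  ∂[0,3,4] = [3,4] − [0,4] + [0,3].
The resulting 12×8 matrix has rank 7, and its Smith normal form has invariant factors (1,1,1,1,1,1,1).

Reading off H_k = ker ∂_k / im ∂_{k+1}:

  H_0: rank C_0 − rank ∂_1 = 6 − 5 = 1, and the invariant factors of ∂_1 are all 1, so H_0 ≅ Z.
  H_1: rank ker ∂_1 − rank ∂_2 = (12 − 5) − 7 = 0, and the invariant factors of ∂_2 are all 1, so H_1 ≅ 0.
  H_2: rank ker ∂_2 − rank ∂_3 = (8 − 7) − 0 = 1, and there is no ∂_3, so H_2 ≅ Z.

H_0 = Z,  H_1 = 0,  H_2 = Z.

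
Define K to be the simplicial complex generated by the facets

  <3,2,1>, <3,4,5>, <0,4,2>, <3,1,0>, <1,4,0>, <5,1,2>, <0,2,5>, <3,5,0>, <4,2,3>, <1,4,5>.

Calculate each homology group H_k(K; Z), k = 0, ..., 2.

H_0 = Z,  H_1 = Z/2,  H_2 = 0.

Fix the vertex order 0 < 1 < 2 < 3 < 4 < 5 and write every simplex with vertices in increasing order. Then dim K = 2 and the simplices of K are:

  0-simplices (6): [0], [1], [2], [3], [4], [5]
  1-simplices (15): [0,1], [0,2], [0,3], [0,4], [0,5], [1,2], [1,3], [1,4], [1,5], [2,3], [2,4], [2,5], [3,4], [3,5], [4,5]
  2-simplices (10): [0,1,3], [0,1,4], [0,2,4], [0,2,5], [0,3,5], [1,2,3], [1,2,5], [1,4,5], [2,3,4], [3,4,5]

so the chain groups are C_0 ≅ Z^6, C_1 ≅ Z^15, C_2 ≅ Z^10.

The boundary map ∂_1: C_1 → C_0 is given by ∂[p,q] = [q] − [p]. For instance
  ∂[1,3] = [3] − [1].
The 6×15 boundary matrix has rank 5 and Smith normal form diag(1,1,1,1,1).

The boundary map ∂_2: C_2 → C_1 maps a triangle to the signed sum of its edges. For instance
  ∂[0,1,4] = [1,4] − [0,4] + [0,1],
  ∂[3,4,5] = [4,5] − [3,5] + [3,4].
As a 15×10 matrix over Z this has rank 10, with invariant factors (1,1,1,1,1,1,1,1,1,2).

Reading off H_k = ker ∂_k / im ∂_{k+1}:

  H_0: rank C_0 − rank ∂_1 = 6 − 5 = 1, and the invariant factors of ∂_1 are all 1, so H_0 = Z.
  H_1: rank ker ∂_1 − rank ∂_2 = (15 − 5) − 10 = 0, and ∂_2 has invariant factor 2 > 1, so H_1 = Z/2.
  H_2: rank ker ∂_2 − rank ∂_3 = (10 − 10) − 0 = 0, and there is no ∂_3, so H_2 = 0.

As a check, the Euler characteristic is 6 − 15 + 10 = 1, which agrees with 1 − 0 + 0 = 1.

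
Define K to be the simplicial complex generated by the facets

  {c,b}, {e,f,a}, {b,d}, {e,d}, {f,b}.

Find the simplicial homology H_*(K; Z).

Order the vertices as a < b < c < d < e < f. Listing each simplex with vertices in this order, K has dimension 2 with simplices:

  0-simplices (6): a, b, c, d, e, f
  1-simplices (7): ae, af, bc, bd, bf, de, ef
  2-simplices (1): aef

giving chain groups C_0 ≅ Z^6, C_1 ≅ Z^7, C_2 ≅ Z^1.

Boundary ∂_1: C_1 → C_0 maps an edge to its endpoints' difference, ∂[p,q] = q − p. For instance
  ∂af = f − a.
The resulting 6×7 matrix has rank 5, and its Smith normal form has invariant factors (1,1,1,1,1).

∂_2: C_2 → C_1 maps a triangle to the signed sum of its edges. For instance
  ∂aef = ef − af + ae.
The resulting 7×1 matrix has rank 1, and its Smith normal form has invariant factors (1).

Reading off H_k = ker ∂_k / im ∂_{k+1}:

  H_0: rank C_0 − rank ∂_1 = 6 − 5 = 1, and the invariant factors of ∂_1 are all 1, so H_0 = Z.
  H_1: rank ker ∂_1 − rank ∂_2 = (7 − 5) − 1 = 1, and the invariant factors of ∂_2 are all 1, so H_1 = Z.
  H_2: rank ker ∂_2 − rank ∂_3 = (1 − 1) − 0 = 0, and there is no ∂_3, so H_2 = 0.

H_0 = Z,  H_1 = Z,  H_2 = 0.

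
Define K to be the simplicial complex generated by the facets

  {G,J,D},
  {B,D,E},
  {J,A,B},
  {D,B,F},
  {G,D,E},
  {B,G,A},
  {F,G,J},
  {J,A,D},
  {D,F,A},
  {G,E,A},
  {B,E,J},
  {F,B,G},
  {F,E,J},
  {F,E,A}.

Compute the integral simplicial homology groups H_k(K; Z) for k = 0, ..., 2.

H_0 ≅ Z,  H_1 ≅ Z^2,  H_2 ≅ Z.

K has 7 vertices, 21 edges, 14 triangles.
rank ∂_0 = 0, rank ∂_1 = 6 ⇒ b_0 = 7 − 0 − 6 = 1; all invariant factors of ∂_1 are 1 so no torsion. So H_0 ≅ Z.
rank ∂_1 = 6, rank ∂_2 = 13 ⇒ b_1 = 21 − 6 − 13 = 2; all invariant factors of ∂_2 are 1 so no torsion. So H_1 ≅ Z^2.
rank ∂_2 = 13, rank ∂_3 = 0 ⇒ b_2 = 14 − 13 − 0 = 1. So H_2 ≅ Z.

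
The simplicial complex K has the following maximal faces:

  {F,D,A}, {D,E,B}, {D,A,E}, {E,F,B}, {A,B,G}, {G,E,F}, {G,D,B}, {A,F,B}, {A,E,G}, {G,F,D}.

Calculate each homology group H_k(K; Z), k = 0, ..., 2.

We work with the vertex ordering A < B < D < E < F < G. The simplices of K, each written with vertices in increasing order, are:

  0-simplices (6): A, B, D, E, F, G
  1-simplices (15): AB, AD, AE, AF, AG, BD, BE, BF, BG, DE, DF, DG, EF, EG, FG
  2-simplices (10): ABF, ABG, ADE, ADF, AEG, BDE, BDG, BEF, DFG, EFG

giving chain groups C_0 ≅ Z^6, C_1 ≅ Z^15, C_2 ≅ Z^10.

∂_1: C_1 → C_0 is given by ∂[p,q] = [q] − [p]. For instance
  ∂BD = D − B.
This gives a 6×15 integer matrix of rank 5; reducing to Smith normal form yields diagonal entries (1,1,1,1,1).

∂_2: C_2 → C_1 sends each 2-simplex [p,q,r] to [q,r] − [p,r] + [p,q]. For instance
  ∂ADF = DF − AF + AD,
  ∂BDG = DG − BG + BD.
The 15×10 boundary matrix has rank 10 and Smith normal form diag(1,1,1,1,1,1,1,1,1,2).

Computing H_k = (kernel of ∂_k) / (image of ∂_{k+1}):

  H_0: rank C_0 − rank ∂_1 = 6 − 5 = 1, and the invariant factors of ∂_1 are all 1, so H_0 ≅ Z.
  H_1: rank ker ∂_1 − rank ∂_2 = (15 − 5) − 10 = 0, and ∂_2 has invariant factor 2 > 1, so H_1 ≅ Z/2.
  H_2: rank ker ∂_2 − rank ∂_3 = (10 − 10) − 0 = 0, and there is no ∂_3, so H_2 ≅ 0.

H_0 = Z,  H_1 = Z/2,  H_2 = 0.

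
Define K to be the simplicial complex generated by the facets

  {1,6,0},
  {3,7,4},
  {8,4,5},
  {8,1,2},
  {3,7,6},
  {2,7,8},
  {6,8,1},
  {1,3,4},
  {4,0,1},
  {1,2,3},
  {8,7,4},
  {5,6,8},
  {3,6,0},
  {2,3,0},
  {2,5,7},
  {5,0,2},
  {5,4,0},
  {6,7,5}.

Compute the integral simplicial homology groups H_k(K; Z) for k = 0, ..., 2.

Order the vertices as 0 < 1 < 2 < 3 < 4 < 5 < 6 < 7 < 8. Listing each simplex with vertices in this order, K has dimension 2 with simplices:

  0-simplices (9): [0], [1], [2], [3], [4], [5], [6], [7], [8]
  1-simplices (27): (27 of them)
  2-simplices (18): [0,1,4], [0,1,6], [0,2,3], [0,2,5], [0,3,6], [0,4,5], [1,2,3], [1,2,8], [1,3,4], [1,6,8], [2,5,7], [2,7,8], [3,4,7], [3,6,7], [4,5,8], [4,7,8], [5,6,7], [5,6,8]

giving chain groups C_0 ≅ Z^9, C_1 ≅ Z^27, C_2 ≅ Z^18.

The boundary map ∂_1: C_1 → C_0 is given by ∂[p,q] = [q] − [p]. For instance
  ∂[4,7] = [7] − [4].
The 9×27 boundary matrix has rank 8 and Smith normal form diag(1,1,1,1,1,1,1,1).

Boundary ∂_2: C_2 → C_1 maps a triangle to the signed sum of its edges. For instance
  ∂[2,7,8] = [7,8] − [2,8] + [2,7],
  ∂[0,1,4] = [1,4] − [0,4] + [0,1].
As a 27×18 matrix over Z this has rank 18, with invariant factors (1,1,1,1,1,1,1,1,1,1,1,1,1,1,1,1,1,2).

Computing H_k = (kernel of ∂_k) / (image of ∂_{k+1}):

  H_0: rank C_0 − rank ∂_1 = 9 − 8 = 1, and the invariant factors of ∂_1 are all 1, so H_0 = Z.
  H_1: rank ker ∂_1 − rank ∂_2 = (27 − 8) − 18 = 1, and ∂_2 has invariant factor 2 > 1, so H_1 = Z ⊕ Z_2.
  H_2: rank ker ∂_2 − rank ∂_3 = (18 − 18) − 0 = 0, and there is no ∂_3, so H_2 = 0.

(K is a triangulation of the Klein bottle.)

H_0 ≅ Z,  H_1 ≅ Z ⊕ Z_2,  H_2 = 0.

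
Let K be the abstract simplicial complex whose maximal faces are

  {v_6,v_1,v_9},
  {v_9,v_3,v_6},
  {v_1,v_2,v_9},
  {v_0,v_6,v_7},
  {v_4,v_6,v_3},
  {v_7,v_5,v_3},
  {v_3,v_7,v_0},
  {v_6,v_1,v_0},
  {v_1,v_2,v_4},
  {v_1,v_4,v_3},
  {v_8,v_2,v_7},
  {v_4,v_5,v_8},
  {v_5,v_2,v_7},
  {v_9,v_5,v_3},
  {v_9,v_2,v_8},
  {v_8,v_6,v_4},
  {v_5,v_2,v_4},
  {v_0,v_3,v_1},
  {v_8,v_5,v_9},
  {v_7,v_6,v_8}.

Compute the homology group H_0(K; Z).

We work with the vertex ordering v_0 < v_1 < v_2 < v_3 < v_4 < v_5 < v_6 < v_7 < v_8 < v_9. The simplices of K, each written with vertices in increasing order, are:

  0-simplices (10): [v_0], [v_1], [v_2], [v_3], [v_4], [v_5], [v_6], [v_7], [v_8], [v_9]
  1-simplices (30): (30 of them)
  2-simplices (20): (20 of them)

Hence C_0 ≅ Z^10, C_1 ≅ Z^30, C_2 ≅ Z^20.

The boundary map ∂_1: C_1 → C_0 maps an edge to its endpoints' difference, ∂[p,q] = q − p.
The resulting 10×30 matrix has rank 9, and its Smith normal form has invariant factors (1,1,1,1,1,1,1,1,1).

The boundary map ∂_2: C_2 → C_1 maps a triangle to the signed sum of its edges. For instance
  ∂[v_1,v_2,v_4] = [v_2,v_4] − [v_1,v_4] + [v_1,v_2],
  ∂[v_2,v_4,v_5] = [v_4,v_5] − [v_2,v_5] + [v_2,v_4].
The resulting 30×20 matrix has rank 20, and its Smith normal form has invariant factors (1,1,1,1,1,1,1,1,1,1,1,1,1,1,1,1,1,1,1,2).

Now H_k = ker ∂_k / im ∂_{k+1}, so:

  H_0: rank C_0 − rank ∂_1 = 10 − 9 = 1, and the invariant factors of ∂_1 are all 1, so H_0 ≅ Z.

H_0 = Z.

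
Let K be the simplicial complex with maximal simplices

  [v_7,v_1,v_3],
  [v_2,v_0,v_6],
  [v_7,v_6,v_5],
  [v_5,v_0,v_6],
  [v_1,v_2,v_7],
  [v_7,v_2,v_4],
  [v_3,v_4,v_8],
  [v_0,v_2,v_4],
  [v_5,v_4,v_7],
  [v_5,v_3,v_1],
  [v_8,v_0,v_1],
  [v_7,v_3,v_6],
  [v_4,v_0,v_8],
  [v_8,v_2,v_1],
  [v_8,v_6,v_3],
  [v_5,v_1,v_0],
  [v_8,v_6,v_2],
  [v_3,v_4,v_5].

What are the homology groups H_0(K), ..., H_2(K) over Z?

H_0 ≅ Z,  H_1 ≅ Z × Z/2,  H_2 = 0.

Fix the vertex order v_0 < v_1 < v_2 < v_3 < v_4 < v_5 < v_6 < v_7 < v_8 and write every simplex with vertices in increasing order. Then dim K = 2 and the simplices of K are:

  0-simplices (9): [v_0], [v_1], [v_2], [v_3], [v_4], [v_5], [v_6], [v_7], [v_8]
  1-simplices (27): (27 of them)
  2-simplices (18): (18 of them)

giving chain groups C_0 ≅ Z^9, C_1 ≅ Z^27, C_2 ≅ Z^18.

∂_1: C_1 → C_0 is given by ∂[p,q] = [q] − [p]. For instance
  ∂[v_0,v_5] = [v_5] − [v_0].
The 9×27 boundary matrix has rank 8 and Smith normal form diag(1,1,1,1,1,1,1,1).

The boundary map ∂_2: C_2 → C_1 acts by ∂[p,q,r] = [q,r] − [p,r] + [p,q]. For instance
  ∂[v_2,v_4,v_7] = [v_4,v_7] − [v_2,v_7] + [v_2,v_4],
  ∂[v_0,v_1,v_8] = [v_1,v_8] − [v_0,v_8] + [v_0,v_1].
As a 27×18 matrix over Z this has rank 18, with invariant factors (1,1,1,1,1,1,1,1,1,1,1,1,1,1,1,1,1,2).

Computing H_k = (kernel of ∂_k) / (image of ∂_{k+1}):

  H_0: rank C_0 − rank ∂_1 = 9 − 8 = 1, and the invariant factors of ∂_1 are all 1, so H_0 ≅ Z.
  H_1: rank ker ∂_1 − rank ∂_2 = (27 − 8) − 18 = 1, and ∂_2 has invariant factor 2 > 1, so H_1 ≅ Z × Z/2.
  H_2: rank ker ∂_2 − rank ∂_3 = (18 − 18) − 0 = 0, and there is no ∂_3, so H_2 ≅ 0.

(K is a triangulation of the Klein bottle.)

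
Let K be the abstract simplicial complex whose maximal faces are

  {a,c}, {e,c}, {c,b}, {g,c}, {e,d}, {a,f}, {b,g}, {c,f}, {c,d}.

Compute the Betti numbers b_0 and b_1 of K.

b_0 = 1, b_1 = 3.

Fix the vertex order a < b < c < d < e < f < g and write every simplex with vertices in increasing order. Then dim K = 1 and the simplices of K are:

  0-simplices (7): a, b, c, d, e, f, g
  1-simplices (9): ac, af, bc, bg, cd, ce, cf, cg, de

Hence C_0 ≅ Z^7, C_1 ≅ Z^9.

Boundary ∂_1: C_1 → C_0 sends each edge [p,q] (with p < q) to q − p. For instance
  ∂cf = f − c.
The resulting 7×9 matrix has rank 6, and its Smith normal form has invariant factors (1,1,1,1,1,1).

Now H_k = ker ∂_k / im ∂_{k+1}, so:

  H_0: rank C_0 − rank ∂_1 = 7 − 6 = 1, and the invariant factors of ∂_1 are all 1, so H_0 = Z.
  H_1: rank ker ∂_1 − rank ∂_2 = (9 − 6) − 0 = 3, and there is no ∂_2, so H_1 = Z^3.

As a check, the Euler characteristic is 7 − 9 = -2, which agrees with 1 − 3 = -2.

Hence the Betti numbers are b_0 = 1, b_1 = 3.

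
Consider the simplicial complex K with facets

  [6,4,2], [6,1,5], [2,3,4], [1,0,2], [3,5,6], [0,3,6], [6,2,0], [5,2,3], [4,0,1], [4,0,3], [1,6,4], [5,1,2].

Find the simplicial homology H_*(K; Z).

H_0 = Z,  H_1 = Z/2,  H_2 = 0.

Order the vertices as 0 < 1 < 2 < 3 < 4 < 5 < 6. Listing each simplex with vertices in this order, K has dimension 2 with simplices:

  0-simplices (7): [0], [1], [2], [3], [4], [5], [6]
  1-simplices (18): [0,1], [0,2], [0,3], [0,4], [0,6], [1,2], [1,4], [1,5], [1,6], [2,3], [2,4], [2,5], [2,6], [3,4], [3,5], [3,6], [4,6], [5,6]
  2-simplices (12): [0,1,2], [0,1,4], [0,2,6], [0,3,4], [0,3,6], [1,2,5], [1,4,6], [1,5,6], [2,3,4], [2,3,5], [2,4,6], [3,5,6]

giving chain groups C_0 ≅ Z^7, C_1 ≅ Z^18, C_2 ≅ Z^12.

Boundary ∂_1: C_1 → C_0 maps an edge to its endpoints' difference, ∂[p,q] = q − p.
This gives a 7×18 integer matrix of rank 6; reducing to Smith normal form yields diagonal entries (1,1,1,1,1,1).

∂_2: C_2 → C_1 sends each 2-simplex [p,q,r] to [q,r] − [p,r] + [p,q]. For instance
  ∂[0,1,4] = [1,4] − [0,4] + [0,1],
  ∂[1,5,6] = [5,6] − [1,6] + [1,5].
As a 18×12 matrix over Z this has rank 12, with invariant factors (1,1,1,1,1,1,1,1,1,1,1,2).

Computing H_k = (kernel of ∂_k) / (image of ∂_{k+1}):

  H_0: rank C_0 − rank ∂_1 = 7 − 6 = 1, and the invariant factors of ∂_1 are all 1, so H_0 = Z.
  H_1: rank ker ∂_1 − rank ∂_2 = (18 − 6) − 12 = 0, and ∂_2 has invariant factor 2 > 1, so H_1 = Z/2.
  H_2: rank ker ∂_2 − rank ∂_3 = (12 − 12) − 0 = 0, and there is no ∂_3, so H_2 = 0.

(K is a triangulation of the real projective plane RP^2.)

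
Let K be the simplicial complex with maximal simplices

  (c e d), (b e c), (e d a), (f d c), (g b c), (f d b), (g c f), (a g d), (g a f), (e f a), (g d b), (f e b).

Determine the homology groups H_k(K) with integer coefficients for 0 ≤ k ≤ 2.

We work with the vertex ordering a < b < c < d < e < f < g. The simplices of K, each written with vertices in increasing order, are:

  0-simplices (7): a, b, c, d, e, f, g
  1-simplices (18): ad, ae, af, ag, bc, bd, be, bf, bg, cd, ce, cf, cg, de, df, dg, ef, fg
  2-simplices (12): ade, adg, aef, afg, bce, bcg, bdf, bdg, bef, cde, cdf, cfg

Hence C_0 ≅ Z^7, C_1 ≅ Z^18, C_2 ≅ Z^12.

The boundary map ∂_1: C_1 → C_0 maps an edge to its endpoints' difference, ∂[p,q] = q − p. For instance
  ∂cd = d − c.
As a 7×18 matrix over Z this has rank 6, with invariant factors (1,1,1,1,1,1).

The boundary map ∂_2: C_2 → C_1 acts by ∂[p,q,r] = [q,r] − [p,r] + [p,q]. For instance
  ∂cfg = fg − cg + cf,
  ∂bdg = dg − bg + bd.
As a 18×12 matrix over Z this has rank 12, with invariant factors (1,1,1,1,1,1,1,1,1,1,1,2).

Now H_k = ker ∂_k / im ∂_{k+1}, so:

  H_0: rank C_0 − rank ∂_1 = 7 − 6 = 1, and the invariant factors of ∂_1 are all 1, so H_0 = Z.
  H_1: rank ker ∂_1 − rank ∂_2 = (18 − 6) − 12 = 0, and ∂_2 has invariant factor 2 > 1, so H_1 = Z/2Z.
  H_2: rank ker ∂_2 − rank ∂_3 = (12 − 12) − 0 = 0, and there is no ∂_3, so H_2 = 0.

H_0 = Z,  H_1 = Z/2Z,  H_2 = 0.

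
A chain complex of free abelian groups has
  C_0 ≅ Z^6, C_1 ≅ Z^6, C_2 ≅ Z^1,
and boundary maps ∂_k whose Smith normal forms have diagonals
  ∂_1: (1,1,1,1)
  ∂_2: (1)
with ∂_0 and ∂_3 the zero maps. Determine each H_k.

H_0 ≅ Z^2,  H_1 ≅ Z,  H_2 = 0.

H_0: b_0 = 6 − 0 − 4 = 2; torsion from ∂_1 factors > 1: none. So H_0 ≅ Z^2.
H_1: b_1 = 6 − 4 − 1 = 1; torsion from ∂_2 factors > 1: none. So H_1 ≅ Z.
H_2: b_2 = 1 − 1 − 0 = 0; torsion from ∂_3 factors > 1: none. So H_2 ≅ 0.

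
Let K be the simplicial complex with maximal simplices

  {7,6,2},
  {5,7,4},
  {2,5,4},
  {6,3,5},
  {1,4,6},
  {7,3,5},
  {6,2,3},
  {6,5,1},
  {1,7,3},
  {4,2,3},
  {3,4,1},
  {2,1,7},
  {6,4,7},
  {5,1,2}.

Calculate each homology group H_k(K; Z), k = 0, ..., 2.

Fix the vertex order 1 < 2 < 3 < 4 < 5 < 6 < 7 and write every simplex with vertices in increasing order. Then dim K = 2 and the simplices of K are:

  0-simplices (7): [1], [2], [3], [4], [5], [6], [7]
  1-simplices (21): [1,2], [1,3], [1,4], [1,5], [1,6], [1,7], [2,3], [2,4], [2,5], [2,6], [2,7], [3,4], [3,5], [3,6], [3,7], [4,5], [4,6], [4,7], [5,6], [5,7], [6,7]
  2-simplices (14): [1,2,5], [1,2,7], [1,3,4], [1,3,7], [1,4,6], [1,5,6], [2,3,4], [2,3,6], [2,4,5], [2,6,7], [3,5,6], [3,5,7], [4,5,7], [4,6,7]

Hence C_0 ≅ Z^7, C_1 ≅ Z^21, C_2 ≅ Z^14.

The boundary map ∂_1: C_1 → C_0 maps an edge to its endpoints' difference, ∂[p,q] = q − p. For instance
  ∂[1,2] = [2] − [1].
The 7×21 boundary matrix has rank 6 and Smith normal form diag(1,1,1,1,1,1).

Boundary ∂_2: C_2 → C_1 acts by ∂[p,q,r] = [q,r] − [p,r] + [p,q]. For instance
  ∂[1,3,4] = [3,4] − [1,4] + [1,3],
  ∂[2,6,7] = [6,7] − [2,7] + [2,6].
This gives a 21×14 integer matrix of rank 13; reducing to Smith normal form yields diagonal entries (1,1,1,1,1,1,1,1,1,1,1,1,1).

Now H_k = ker ∂_k / im ∂_{k+1}, so:

  H_0: rank C_0 − rank ∂_1 = 7 − 6 = 1, and the invariant factors of ∂_1 are all 1, so H_0 ≅ Z.
  H_1: rank ker ∂_1 − rank ∂_2 = (21 − 6) − 13 = 2, and the invariant factors of ∂_2 are all 1, so H_1 ≅ Z^2.
  H_2: rank ker ∂_2 − rank ∂_3 = (14 − 13) − 0 = 1, and there is no ∂_3, so H_2 ≅ Z.

H_0 ≅ Z,  H_1 ≅ Z^2,  H_2 ≅ Z.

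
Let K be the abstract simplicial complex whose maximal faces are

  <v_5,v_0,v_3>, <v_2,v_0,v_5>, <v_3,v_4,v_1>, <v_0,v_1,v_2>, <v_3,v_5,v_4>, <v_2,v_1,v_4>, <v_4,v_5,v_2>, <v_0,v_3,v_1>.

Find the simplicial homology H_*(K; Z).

Fix the vertex order v_0 < v_1 < v_2 < v_3 < v_4 < v_5 and write every simplex with vertices in increasing order. Then dim K = 2 and the simplices of K are:

  0-simplices (6): [v_0], [v_1], [v_2], [v_3], [v_4], [v_5]
  1-simplices (12): [v_0,v_1], [v_0,v_2], [v_0,v_3], [v_0,v_5], [v_1,v_2], [v_1,v_3], [v_1,v_4], [v_2,v_4], [v_2,v_5], [v_3,v_4], [v_3,v_5], [v_4,v_5]
  2-simplices (8): [v_0,v_1,v_2], [v_0,v_1,v_3], [v_0,v_2,v_5], [v_0,v_3,v_5], [v_1,v_2,v_4], [v_1,v_3,v_4], [v_2,v_4,v_5], [v_3,v_4,v_5]

giving chain groups C_0 ≅ Z^6, C_1 ≅ Z^12, C_2 ≅ Z^8.

∂_1: C_1 → C_0 maps an edge to its endpoints' difference, ∂[p,q] = q − p. For instance
  ∂[v_1,v_3] = [v_3] − [v_1].
The 6×12 boundary matrix has rank 5 and Smith normal form diag(1,1,1,1,1).

∂_2: C_2 → C_1 acts by ∂[p,q,r] = [q,r] − [p,r] + [p,q]. For instance
  ∂[v_0,v_2,v_5] = [v_2,v_5] − [v_0,v_5] + [v_0,v_2],
  ∂[v_0,v_1,v_3] = [v_1,v_3] − [v_0,v_3] + [v_0,v_1].
As a 12×8 matrix over Z this has rank 7, with invariant factors (1,1,1,1,1,1,1).

Computing H_k = (kernel of ∂_k) / (image of ∂_{k+1}):

  H_0: rank C_0 − rank ∂_1 = 6 − 5 = 1, and the invariant factors of ∂_1 are all 1, so H_0 = Z.
  H_1: rank ker ∂_1 − rank ∂_2 = (12 − 5) − 7 = 0, and the invariant factors of ∂_2 are all 1, so H_1 = 0.
  H_2: rank ker ∂_2 − rank ∂_3 = (8 − 7) − 0 = 1, and there is no ∂_3, so H_2 = Z.

(K is a triangulation of the 2-sphere S^2.)

H_0 = Z,  H_1 = 0,  H_2 = Z.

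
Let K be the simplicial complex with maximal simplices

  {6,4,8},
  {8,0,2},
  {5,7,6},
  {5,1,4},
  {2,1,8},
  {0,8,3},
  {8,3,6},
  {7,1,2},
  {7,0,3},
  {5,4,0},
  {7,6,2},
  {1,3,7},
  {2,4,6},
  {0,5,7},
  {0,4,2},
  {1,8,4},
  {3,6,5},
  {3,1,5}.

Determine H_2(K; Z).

H_2 ≅ 0.

We work with the vertex ordering 0 < 1 < 2 < 3 < 4 < 5 < 6 < 7 < 8. The simplices of K, each written with vertices in increasing order, are:

  0-simplices (9): [0], [1], [2], [3], [4], [5], [6], [7], [8]
  1-simplices (27): (27 of them)
  2-simplices (18): [0,2,4], [0,2,8], [0,3,7], [0,3,8], [0,4,5], [0,5,7], [1,2,7], [1,2,8], [1,3,5], [1,3,7], [1,4,5], [1,4,8], [2,4,6], [2,6,7], [3,5,6], [3,6,8], [4,6,8], [5,6,7]

Hence C_0 ≅ Z^9, C_1 ≅ Z^27, C_2 ≅ Z^18.

∂_1: C_1 → C_0 sends each edge [p,q] (with p < q) to q − p.
The 9×27 boundary matrix has rank 8 and Smith normal form diag(1,1,1,1,1,1,1,1).

The boundary map ∂_2: C_2 → C_1 acts by ∂[p,q,r] = [q,r] − [p,r] + [p,q]. For instance
  ∂[2,6,7] = [6,7] − [2,7] + [2,6],
  ∂[1,3,7] = [3,7] − [1,7] + [1,3].
As a 27×18 matrix over Z this has rank 18, with invariant factors (1,1,1,1,1,1,1,1,1,1,1,1,1,1,1,1,1,2).

Computing H_k = (kernel of ∂_k) / (image of ∂_{k+1}):

  H_2: rank ker ∂_2 − rank ∂_3 = (18 − 18) − 0 = 0, and there is no ∂_3, so H_2 = 0.

(K is a triangulation of the Klein bottle.)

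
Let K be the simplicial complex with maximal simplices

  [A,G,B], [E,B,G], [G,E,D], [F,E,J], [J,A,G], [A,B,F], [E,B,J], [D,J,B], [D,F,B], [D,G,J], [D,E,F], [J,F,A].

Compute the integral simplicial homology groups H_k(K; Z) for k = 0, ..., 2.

K has 7 vertices, 18 edges, 12 triangles.
rank ∂_0 = 0, rank ∂_1 = 6 ⇒ b_0 = 7 − 0 − 6 = 1; all invariant factors of ∂_1 are 1 so no torsion. So H_0 = Z.
rank ∂_1 = 6, rank ∂_2 = 12 ⇒ b_1 = 18 − 6 − 12 = 0; ∂_2 has invariant factor(s) [2] giving torsion. So H_1 = Z_2.
rank ∂_2 = 12, rank ∂_3 = 0 ⇒ b_2 = 12 − 12 − 0 = 0. So H_2 = 0.

H_0 = Z,  H_1 = Z_2,  H_2 = 0.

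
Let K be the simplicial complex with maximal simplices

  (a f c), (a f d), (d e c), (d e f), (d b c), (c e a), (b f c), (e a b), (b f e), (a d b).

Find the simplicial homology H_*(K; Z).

K has 6 vertices, 15 edges, 10 triangles.
rank ∂_0 = 0, rank ∂_1 = 5 ⇒ b_0 = 6 − 0 − 5 = 1; all invariant factors of ∂_1 are 1 so no torsion. So H_0 = Z.
rank ∂_1 = 5, rank ∂_2 = 10 ⇒ b_1 = 15 − 5 − 10 = 0; ∂_2 has invariant factor(s) [2] giving torsion. So H_1 = Z/2.
rank ∂_2 = 10, rank ∂_3 = 0 ⇒ b_2 = 10 − 10 − 0 = 0. So H_2 = 0.

H_0 ≅ Z,  H_1 ≅ Z/2,  H_2 = 0.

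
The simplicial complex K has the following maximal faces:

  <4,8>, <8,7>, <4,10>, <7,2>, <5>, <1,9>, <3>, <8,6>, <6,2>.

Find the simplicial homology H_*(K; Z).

H_0 = Z^4,  H_1 = Z.

Fix the vertex order 1 < 2 < 3 < 4 < 5 < 6 < 7 < 8 < 9 < 10 and write every simplex with vertices in increasing order. Then dim K = 1 and the simplices of K are:

  0-simplices (10): [1], [2], [3], [4], [5], [6], [7], [8], [9], [10]
  1-simplices (7): [1,9], [2,6], [2,7], [4,8], [4,10], [6,8], [7,8]

Hence C_0 ≅ Z^10, C_1 ≅ Z^7.

The boundary map ∂_1: C_1 → C_0 maps an edge to its endpoints' difference, ∂[p,q] = q − p. For instance
  ∂[7,8] = [8] − [7].
The 10×7 boundary matrix has rank 6 and Smith normal form diag(1,1,1,1,1,1).

Computing H_k = (kernel of ∂_k) / (image of ∂_{k+1}):

  H_0: rank C_0 − rank ∂_1 = 10 − 6 = 4, and the invariant factors of ∂_1 are all 1, so H_0 = Z^4.
  H_1: rank ker ∂_1 − rank ∂_2 = (7 − 6) − 0 = 1, and there is no ∂_2, so H_1 = Z.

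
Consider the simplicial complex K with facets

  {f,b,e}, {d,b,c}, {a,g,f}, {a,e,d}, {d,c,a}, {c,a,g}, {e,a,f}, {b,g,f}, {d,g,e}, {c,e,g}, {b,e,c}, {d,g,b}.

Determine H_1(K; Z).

We work with the vertex ordering a < b < c < d < e < f < g. The simplices of K, each written with vertices in increasing order, are:

  0-simplices (7): a, b, c, d, e, f, g
  1-simplices (18): ac, ad, ae, af, ag, bc, bd, be, bf, bg, cd, ce, cg, de, dg, ef, eg, fg
  2-simplices (12): acd, acg, ade, aef, afg, bcd, bce, bdg, bef, bfg, ceg, deg

giving chain groups C_0 ≅ Z^7, C_1 ≅ Z^18, C_2 ≅ Z^12.

The boundary map ∂_1: C_1 → C_0 maps an edge to its endpoints' difference, ∂[p,q] = q − p. For instance
  ∂bg = g − b.
This gives a 7×18 integer matrix of rank 6; reducing to Smith normal form yields diagonal entries (1,1,1,1,1,1).

Boundary ∂_2: C_2 → C_1 maps a triangle to the signed sum of its edges. For instance
  ∂bfg = fg − bg + bf,
  ∂deg = eg − dg + de.
As a 18×12 matrix over Z this has rank 12, with invariant factors (1,1,1,1,1,1,1,1,1,1,1,2).

From H_k ≅ ker(∂_k) / im(∂_{k+1}) we obtain:

  H_1: rank ker ∂_1 − rank ∂_2 = (18 − 6) − 12 = 0, and ∂_2 has invariant factor 2 > 1, so H_1 = Z/2.

(K is a triangulation of the real projective plane RP^2.)

H_1 ≅ Z/2.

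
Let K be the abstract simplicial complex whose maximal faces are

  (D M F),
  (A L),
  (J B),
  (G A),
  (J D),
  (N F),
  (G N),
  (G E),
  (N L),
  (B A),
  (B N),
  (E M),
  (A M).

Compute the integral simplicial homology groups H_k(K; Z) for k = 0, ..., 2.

H_0 = Z,  H_1 = Z^5,  H_2 = 0.

We work with the vertex ordering A < B < D < E < F < G < J < L < M < N. The simplices of K, each written with vertices in increasing order, are:

  0-simplices (10): A, B, D, E, F, G, J, L, M, N
  1-simplices (15): AB, AG, AL, AM, BJ, BN, DF, DJ, DM, EG, EM, FM, FN, GN, LN
  2-simplices (1): DFM

Hence C_0 ≅ Z^10, C_1 ≅ Z^15, C_2 ≅ Z^1.

∂_1: C_1 → C_0 maps an edge to its endpoints' difference, ∂[p,q] = q − p.
As a 10×15 matrix over Z this has rank 9, with invariant factors (1,1,1,1,1,1,1,1,1).

The boundary map ∂_2: C_2 → C_1 maps a triangle to the signed sum of its edges. For instance
  ∂DFM = FM − DM + DF.
The 15×1 boundary matrix has rank 1 and Smith normal form diag(1).

Now H_k = ker ∂_k / im ∂_{k+1}, so:

  H_0: rank C_0 − rank ∂_1 = 10 − 9 = 1, and the invariant factors of ∂_1 are all 1, so H_0 ≅ Z.
  H_1: rank ker ∂_1 − rank ∂_2 = (15 − 9) − 1 = 5, and the invariant factors of ∂_2 are all 1, so H_1 ≅ Z^5.
  H_2: rank ker ∂_2 − rank ∂_3 = (1 − 1) − 0 = 0, and there is no ∂_3, so H_2 ≅ 0.

As a check, the Euler characteristic is 10 − 15 + 1 = -4, which agrees with 1 − 5 + 0 = -4.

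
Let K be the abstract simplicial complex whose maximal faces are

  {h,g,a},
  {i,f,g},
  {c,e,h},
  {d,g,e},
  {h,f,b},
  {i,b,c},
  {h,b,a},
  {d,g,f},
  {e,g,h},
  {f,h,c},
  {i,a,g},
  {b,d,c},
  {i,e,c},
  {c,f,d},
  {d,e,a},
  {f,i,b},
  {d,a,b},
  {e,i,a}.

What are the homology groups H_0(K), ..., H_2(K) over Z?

H_0 ≅ Z,  H_1 ≅ Z × Z/2,  H_2 = 0.

Take the total order a < b < c < d < e < f < g < h < i on the vertex set. Then K (dimension 2) consists of the simplices:

  0-simplices (9): a, b, c, d, e, f, g, h, i
  1-simplices (27): ab, ad, ae, ag, ah, ai, bc, bd, bf, bh, bi, cd, ce, cf, ch, ci, de, df, dg, eg, eh, ei, fg, fh, fi, gh, gi
  2-simplices (18): abd, abh, ade, aei, agh, agi, bcd, bci, bfh, bfi, cdf, ceh, cei, cfh, deg, dfg, egh, fgi

giving chain groups C_0 ≅ Z^9, C_1 ≅ Z^27, C_2 ≅ Z^18.

∂_1: C_1 → C_0 is given by ∂[p,q] = [q] − [p].
As a 9×27 matrix over Z this has rank 8, with invariant factors (1,1,1,1,1,1,1,1).

The boundary map ∂_2: C_2 → C_1 sends each 2-simplex [p,q,r] to [q,r] − [p,r] + [p,q]. For instance
  ∂ade = de − ae + ad,
  ∂fgi = gi − fi + fg.
This gives a 27×18 integer matrix of rank 18; reducing to Smith normal form yields diagonal entries (1,1,1,1,1,1,1,1,1,1,1,1,1,1,1,1,1,2).

Now H_k = ker ∂_k / im ∂_{k+1}, so:

  H_0: rank C_0 − rank ∂_1 = 9 − 8 = 1, and the invariant factors of ∂_1 are all 1, so H_0 ≅ Z.
  H_1: rank ker ∂_1 − rank ∂_2 = (27 − 8) − 18 = 1, and ∂_2 has invariant factor 2 > 1, so H_1 ≅ Z × Z/2.
  H_2: rank ker ∂_2 − rank ∂_3 = (18 − 18) − 0 = 0, and there is no ∂_3, so H_2 ≅ 0.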